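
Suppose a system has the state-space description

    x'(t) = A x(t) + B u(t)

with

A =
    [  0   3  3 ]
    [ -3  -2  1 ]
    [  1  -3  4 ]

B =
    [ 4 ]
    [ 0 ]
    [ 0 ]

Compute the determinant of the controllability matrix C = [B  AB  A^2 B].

-2944

AB = [[0], [-12], [4]]
A^2B = [[-24], [28], [52]]
Controllability matrix C = [B  AB  A^2B] = [[4, 0, -24], [0, -12, 28], [0, 4, 52]]
Expanding along the first row, det(C) = 4·((-12)·52 - 28·4) - 0·(0·52 - 28·0) + (-24)·(0·4 - (-12)·0) = 4·(-736) - 0·0 + (-24)·0 = -2944
Since det(C) ≠ 0, rank(C) = 3 and the system is completely controllable.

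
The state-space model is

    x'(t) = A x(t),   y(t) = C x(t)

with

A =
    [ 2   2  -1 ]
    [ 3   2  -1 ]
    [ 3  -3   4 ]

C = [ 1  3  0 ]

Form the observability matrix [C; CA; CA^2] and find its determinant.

CA = [[11, 8, -4]]
CA^2 = [[34, 50, -35]]
Observability matrix O = [C; CA; CA^2] = [[1, 3, 0], [11, 8, -4], [34, 50, -35]]
Expanding along the first row, det(O) = 1·(8·(-35) - (-4)·50) - 3·(11·(-35) - (-4)·34) + 0·(11·50 - 8·34) = 1·(-80) - 3·(-249) + 0·278 = 667
Since det(O) ≠ 0, rank(O) = 3 and the system is completely observable.

667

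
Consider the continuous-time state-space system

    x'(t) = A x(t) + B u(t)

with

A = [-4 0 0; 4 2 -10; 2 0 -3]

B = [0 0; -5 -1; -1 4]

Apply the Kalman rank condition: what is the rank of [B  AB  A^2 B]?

AB = [[0, 0], [0, -42], [3, -12]]
A^2B = [[0, 0], [-30, 36], [-9, 36]]
Controllability matrix C = [B  AB  A^2B] = [[0, 0, 0, 0, 0, 0], [-5, -1, 0, -42, -30, 36], [-1, 4, 3, -12, -9, 36]]
Row 1 of C is identically zero, so rank(C) ≤ 2.
The 2×2 minor from rows 2, 3, columns 1, 2 is (-5)·4 - (-1)·(-1) = -20 - 1 = -21 ≠ 0, so rank(C) = 2.
rank(C) = 2 < n = 3, so the pair (A, B) is not completely controllable.

2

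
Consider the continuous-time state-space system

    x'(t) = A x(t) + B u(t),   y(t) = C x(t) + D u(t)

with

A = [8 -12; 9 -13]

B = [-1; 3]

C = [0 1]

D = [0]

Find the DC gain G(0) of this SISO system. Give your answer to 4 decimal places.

-8.2500

G(0) = C(-A)^{-1}B + D = -C A^{-1} B + D.
det A = 4, so A^{-1} = (1/4)·adj(A) = [[-13/4, 3], [-9/4, 2]]
A^{-1} B = [49/4, 33/4]^T
C A^{-1} B = 33/4
G(0) = D - C A^{-1} B = 0 - (33/4) = -33/4 ≈ -8.2500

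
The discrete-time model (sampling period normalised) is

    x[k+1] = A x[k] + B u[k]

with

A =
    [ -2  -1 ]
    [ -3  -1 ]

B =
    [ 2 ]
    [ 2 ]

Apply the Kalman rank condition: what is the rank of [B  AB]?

2

AB = [[-6], [-8]]
Controllability matrix C = [B  AB] = [[2, -6], [2, -8]]
det(C) = 2·(-8) - (-6)·2 = -16 - (-12) = -4 ≠ 0, so rank(C) = 2.
rank(C) = 2 = n, so the pair (A, B) is completely controllable.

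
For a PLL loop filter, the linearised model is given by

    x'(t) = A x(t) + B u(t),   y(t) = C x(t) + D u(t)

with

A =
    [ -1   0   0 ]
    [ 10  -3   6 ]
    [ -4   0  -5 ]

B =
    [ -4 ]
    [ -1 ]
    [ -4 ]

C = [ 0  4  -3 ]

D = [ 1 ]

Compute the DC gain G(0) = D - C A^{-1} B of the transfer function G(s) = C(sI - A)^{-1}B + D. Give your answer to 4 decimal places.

-41.6667

G(0) = C(-A)^{-1}B + D = -C A^{-1} B + D.
det A = -15, so A^{-1} = (1/-15)·adj(A) = [[-1, 0, 0], [-26/15, -1/3, -2/5], [4/5, 0, -1/5]]
A^{-1} B = [4, 133/15, -12/5]^T
C A^{-1} B = 128/3
G(0) = D - C A^{-1} B = 1 - (128/3) = -125/3 ≈ -41.6667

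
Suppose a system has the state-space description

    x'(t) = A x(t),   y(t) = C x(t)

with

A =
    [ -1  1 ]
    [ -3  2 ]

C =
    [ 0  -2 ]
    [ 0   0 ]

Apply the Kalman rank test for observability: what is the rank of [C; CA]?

CA = [[6, -4], [0, 0]]
Observability matrix O = [C; CA] = [[0, -2], [0, 0], [6, -4], [0, 0]]
Take the 2×2 submatrix of O formed by rows 1, 3: [[0, -2], [6, -4]]. Its determinant is 0·(-4) - (-2)·6 = 0 - (-12) = 12 ≠ 0.
So rank(O) ≥ 2; since O has 2 columns, rank(O) = 2.
rank(O) = 2 = n, so the pair (A, C) is completely observable.

2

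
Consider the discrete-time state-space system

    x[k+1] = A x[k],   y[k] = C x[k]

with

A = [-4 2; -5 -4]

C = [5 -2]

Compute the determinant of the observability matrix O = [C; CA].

CA = [[-10, 18]]
Observability matrix O = [C; CA] = [[5, -2], [-10, 18]]
det(O) = 5·18 - (-2)·(-10) = 90 - 20 = 70
Since det(O) ≠ 0, rank(O) = 2 and the system is completely observable.

70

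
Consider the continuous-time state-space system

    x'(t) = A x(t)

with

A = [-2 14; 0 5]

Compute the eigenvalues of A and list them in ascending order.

det(sI - A) = s^2 - (tr A)s + det A, with tr A = (-2) + 5 = 3 and det A = (-2)·5 - 14·0 = -10 - 0 = -10.
So p(s) = det(sI - A) = s^2 - 3s - 10.
Factor s^2 - 3s - 10: two numbers with sum 3 and product -10 are 5 and -2, so s^2 - 3s - 10 = (s - 5)(s + 2).
Hence p(s) = (s - 5) (s + 2), with roots -2, 5.
At least one eigenvalue has non-negative real part, so the system is not asymptotically stable.

-2, 5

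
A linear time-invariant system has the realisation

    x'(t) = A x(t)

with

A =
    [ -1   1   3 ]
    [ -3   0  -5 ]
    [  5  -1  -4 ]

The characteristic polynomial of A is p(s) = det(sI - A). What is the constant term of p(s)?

23

Expand det(sI - A) for the 3×3 matrix.
p(s) = s^3 + 5s^2 - 13s + 23.
(Check: constant term = det(-A) = (-1)^3 det A = 23; coefficient of s^2 = -tr A = 5.)
The constant term is 23.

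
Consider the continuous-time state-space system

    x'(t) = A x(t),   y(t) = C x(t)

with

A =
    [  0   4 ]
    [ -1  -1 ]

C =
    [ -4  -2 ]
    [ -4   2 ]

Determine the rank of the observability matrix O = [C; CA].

CA = [[2, -14], [-2, -18]]
Observability matrix O = [C; CA] = [[-4, -2], [-4, 2], [2, -14], [-2, -18]]
Take the 2×2 submatrix of O formed by rows 1, 2: [[-4, -2], [-4, 2]]. Its determinant is (-4)·2 - (-2)·(-4) = -8 - 8 = -16 ≠ 0.
So rank(O) ≥ 2; since O has 2 columns, rank(O) = 2.
rank(O) = 2 = n, so the pair (A, C) is completely observable.

2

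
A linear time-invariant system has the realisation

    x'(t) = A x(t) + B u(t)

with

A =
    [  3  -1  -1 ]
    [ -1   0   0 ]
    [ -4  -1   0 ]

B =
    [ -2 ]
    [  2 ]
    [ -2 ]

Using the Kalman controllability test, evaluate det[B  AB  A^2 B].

-96

AB = [[-6], [2], [6]]
A^2B = [[-26], [6], [22]]
Controllability matrix C = [B  AB  A^2B] = [[-2, -6, -26], [2, 2, 6], [-2, 6, 22]]
Expanding along the first row, det(C) = (-2)·(2·22 - 6·6) - (-6)·(2·22 - 6·(-2)) + (-26)·(2·6 - 2·(-2)) = (-2)·8 - (-6)·56 + (-26)·16 = -96
Since det(C) ≠ 0, rank(C) = 3 and the system is completely controllable.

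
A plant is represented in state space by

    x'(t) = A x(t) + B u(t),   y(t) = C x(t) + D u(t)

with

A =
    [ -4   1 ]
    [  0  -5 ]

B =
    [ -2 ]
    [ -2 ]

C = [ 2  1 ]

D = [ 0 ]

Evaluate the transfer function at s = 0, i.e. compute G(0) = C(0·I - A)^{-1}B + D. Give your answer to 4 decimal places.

-1.6000

G(0) = C(-A)^{-1}B + D = -C A^{-1} B + D.
det A = 20, so A^{-1} = (1/20)·adj(A) = [[-1/4, -1/20], [0, -1/5]]
A^{-1} B = [3/5, 2/5]^T
C A^{-1} B = 8/5
G(0) = D - C A^{-1} B = 0 - (8/5) = -8/5 ≈ -1.6000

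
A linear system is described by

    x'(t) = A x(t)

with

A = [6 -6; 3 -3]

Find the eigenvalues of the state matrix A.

0, 3

det(sI - A) = s^2 - (tr A)s + det A, with tr A = 6 + (-3) = 3 and det A = 6·(-3) - (-6)·3 = -18 - (-18) = 0.
So p(s) = det(sI - A) = s^2 - 3s.
Factor s^2 - 3s: two numbers with sum 3 and product 0 are 3 and 0, so s^2 - 3s = s(s - 3).
Hence p(s) = s (s - 3), with roots 0, 3.
At least one eigenvalue has non-negative real part, so the system is not asymptotically stable.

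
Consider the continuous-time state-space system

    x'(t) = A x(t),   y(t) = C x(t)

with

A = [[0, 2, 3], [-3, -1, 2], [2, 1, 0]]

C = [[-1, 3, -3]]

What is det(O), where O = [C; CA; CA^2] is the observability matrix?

-4595

CA = [[-15, -8, 3]]
CA^2 = [[30, -19, -61]]
Observability matrix O = [C; CA; CA^2] = [[-1, 3, -3], [-15, -8, 3], [30, -19, -61]]
Expanding along the first row, det(O) = (-1)·((-8)·(-61) - 3·(-19)) - 3·((-15)·(-61) - 3·30) + (-3)·((-15)·(-19) - (-8)·30) = (-1)·545 - 3·825 + (-3)·525 = -4595
Since det(O) ≠ 0, rank(O) = 3 and the system is completely observable.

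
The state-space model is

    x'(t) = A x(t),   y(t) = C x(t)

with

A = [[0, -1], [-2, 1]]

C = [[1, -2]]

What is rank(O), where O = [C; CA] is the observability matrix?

CA = [[4, -3]]
Observability matrix O = [C; CA] = [[1, -2], [4, -3]]
det(O) = 1·(-3) - (-2)·4 = -3 - (-8) = 5 ≠ 0, so rank(O) = 2.
rank(O) = 2 = n, so the pair (A, C) is completely observable.

2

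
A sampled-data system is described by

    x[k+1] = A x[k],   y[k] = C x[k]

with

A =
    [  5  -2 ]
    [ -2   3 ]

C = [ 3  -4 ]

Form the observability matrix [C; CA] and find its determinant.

CA = [[23, -18]]
Observability matrix O = [C; CA] = [[3, -4], [23, -18]]
det(O) = 3·(-18) - (-4)·23 = -54 - (-92) = 38
Since det(O) ≠ 0, rank(O) = 2 and the system is completely observable.

38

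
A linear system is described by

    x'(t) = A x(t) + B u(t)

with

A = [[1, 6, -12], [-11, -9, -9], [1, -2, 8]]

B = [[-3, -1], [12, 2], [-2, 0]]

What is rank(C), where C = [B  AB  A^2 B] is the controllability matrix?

2

AB = [[93, 11], [-57, -7], [-43, -5]]
A^2B = [[267, 29], [-123, -13], [-137, -15]]
Controllability matrix C = [B  AB  A^2B] = [[-3, -1, 93, 11, 267, 29], [12, 2, -57, -7, -123, -13], [-2, 0, -43, -5, -137, -15]]
The rows r1, r2, r3 of C are linearly dependent: 2·r1 + r2 + 3·r3 = 0 (check each entry), so rank(C) ≤ 2.
The 2×2 minor from rows 1, 2, columns 1, 2 is (-3)·2 - (-1)·12 = -6 - (-12) = 6 ≠ 0, so rank(C) = 2.
rank(C) = 2 < n = 3, so the pair (A, B) is not completely controllable.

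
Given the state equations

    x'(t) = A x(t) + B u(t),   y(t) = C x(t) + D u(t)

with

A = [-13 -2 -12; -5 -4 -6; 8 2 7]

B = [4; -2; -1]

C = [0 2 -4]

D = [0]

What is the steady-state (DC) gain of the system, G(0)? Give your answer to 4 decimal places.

G(0) = C(-A)^{-1}B + D = -C A^{-1} B + D.
det A = -30, so A^{-1} = (1/-30)·adj(A) = [[8/15, 1/3, 6/5], [13/30, -1/6, 3/5], [-11/15, -1/3, -7/5]]
A^{-1} B = [4/15, 22/15, -13/15]^T
C A^{-1} B = 32/5
G(0) = D - C A^{-1} B = 0 - (32/5) = -32/5 ≈ -6.4000

-6.4000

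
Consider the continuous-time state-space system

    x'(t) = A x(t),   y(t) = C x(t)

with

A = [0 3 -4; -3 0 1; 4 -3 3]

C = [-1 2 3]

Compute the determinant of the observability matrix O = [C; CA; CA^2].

5445

CA = [[6, -12, 15]]
CA^2 = [[96, -27, 9]]
Observability matrix O = [C; CA; CA^2] = [[-1, 2, 3], [6, -12, 15], [96, -27, 9]]
Expanding along the first row, det(O) = (-1)·((-12)·9 - 15·(-27)) - 2·(6·9 - 15·96) + 3·(6·(-27) - (-12)·96) = (-1)·297 - 2·(-1386) + 3·990 = 5445
Since det(O) ≠ 0, rank(O) = 3 and the system is completely observable.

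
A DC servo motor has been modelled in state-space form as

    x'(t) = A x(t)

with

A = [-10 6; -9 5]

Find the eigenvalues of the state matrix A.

-4, -1

det(sI - A) = s^2 - (tr A)s + det A, with tr A = (-10) + 5 = -5 and det A = (-10)·5 - 6·(-9) = -50 - (-54) = 4.
So p(s) = det(sI - A) = s^2 + 5s + 4.
Factor s^2 + 5s + 4: two numbers with sum -5 and product 4 are -1 and -4, so s^2 + 5s + 4 = (s + 1)(s + 4).
Hence p(s) = (s + 1) (s + 4), with roots -4, -1.
All eigenvalues have negative real part, so the system is asymptotically stable.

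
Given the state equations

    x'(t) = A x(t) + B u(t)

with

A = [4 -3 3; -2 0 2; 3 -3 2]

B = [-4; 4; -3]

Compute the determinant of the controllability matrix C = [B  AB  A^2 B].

AB = [[-37], [2], [-30]]
A^2B = [[-244], [14], [-177]]
Controllability matrix C = [B  AB  A^2B] = [[-4, -37, -244], [4, 2, 14], [-3, -30, -177]]
Expanding along the first row, det(C) = (-4)·(2·(-177) - 14·(-30)) - (-37)·(4·(-177) - 14·(-3)) + (-244)·(4·(-30) - 2·(-3)) = (-4)·66 - (-37)·(-666) + (-244)·(-114) = 2910
Since det(C) ≠ 0, rank(C) = 3 and the system is completely controllable.

2910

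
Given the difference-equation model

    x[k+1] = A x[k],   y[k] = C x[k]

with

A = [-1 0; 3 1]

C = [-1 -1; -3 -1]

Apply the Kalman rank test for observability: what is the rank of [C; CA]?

2

CA = [[-2, -1], [0, -1]]
Observability matrix O = [C; CA] = [[-1, -1], [-3, -1], [-2, -1], [0, -1]]
Take the 2×2 submatrix of O formed by rows 1, 2: [[-1, -1], [-3, -1]]. Its determinant is (-1)·(-1) - (-1)·(-3) = 1 - 3 = -2 ≠ 0.
So rank(O) ≥ 2; since O has 2 columns, rank(O) = 2.
rank(O) = 2 = n, so the pair (A, C) is completely observable.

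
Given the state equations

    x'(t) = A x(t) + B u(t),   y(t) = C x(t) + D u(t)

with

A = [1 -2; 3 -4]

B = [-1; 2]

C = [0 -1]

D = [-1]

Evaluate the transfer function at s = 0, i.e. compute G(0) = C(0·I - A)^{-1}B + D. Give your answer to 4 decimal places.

1.5000

G(0) = C(-A)^{-1}B + D = -C A^{-1} B + D.
det A = 2, so A^{-1} = (1/2)·adj(A) = [[-2, 1], [-3/2, 1/2]]
A^{-1} B = [4, 5/2]^T
C A^{-1} B = -5/2
G(0) = D - C A^{-1} B = -1 - (-5/2) = 3/2 ≈ 1.5000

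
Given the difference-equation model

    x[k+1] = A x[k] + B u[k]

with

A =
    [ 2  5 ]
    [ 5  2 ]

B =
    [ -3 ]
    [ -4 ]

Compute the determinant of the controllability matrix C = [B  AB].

AB = [[-26], [-23]]
Controllability matrix C = [B  AB] = [[-3, -26], [-4, -23]]
det(C) = (-3)·(-23) - (-26)·(-4) = 69 - 104 = -35
Since det(C) ≠ 0, rank(C) = 2 and the system is completely controllable.

-35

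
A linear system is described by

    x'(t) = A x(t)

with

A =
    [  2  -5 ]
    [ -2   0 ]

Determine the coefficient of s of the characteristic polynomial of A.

For a 2×2 matrix, det(sI - A) = s^2 - (tr A)s + det A.
tr A = 2, det A = -10.
So p(s) = s^2 - 2s - 10.
The coefficient of s is -2.

-2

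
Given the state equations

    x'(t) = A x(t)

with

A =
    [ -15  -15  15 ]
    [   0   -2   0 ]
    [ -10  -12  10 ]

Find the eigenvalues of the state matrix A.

-5, -2, 0

det(sI - A) = s^3 - (tr A)s^2 + (M11 + M22 + M33)s - det A, where Mii is the 2×2 principal minor of A obtained by deleting row i and column i.
tr A = (-15) + (-2) + 10 = -7; M11 = (-2)·10 - 0·(-12) = -20 - 0 = -20; M22 = (-15)·10 - 15·(-10) = -150 - (-150) = 0; M33 = (-15)·(-2) - (-15)·0 = 30 - 0 = 30; sum of minors = 10.
det A = (-15)·((-2)·10 - 0·(-12)) - (-15)·(0·10 - 0·(-10)) + 15·(0·(-12) - (-2)·(-10)) = (-15)·(-20) - (-15)·0 + 15·(-20) = 0.
So p(s) = det(sI - A) = s^3 + 7s^2 + 10s.
The constant term is 0, so p(s) = s(s^2 + 7s + 10).
Factor s^2 + 7s + 10: two numbers with sum -7 and product 10 are -2 and -5, so s^2 + 7s + 10 = (s + 2)(s + 5).
Hence p(s) = s (s + 2) (s + 5), with roots -5, -2, 0.
At least one eigenvalue has non-negative real part, so the system is not asymptotically stable.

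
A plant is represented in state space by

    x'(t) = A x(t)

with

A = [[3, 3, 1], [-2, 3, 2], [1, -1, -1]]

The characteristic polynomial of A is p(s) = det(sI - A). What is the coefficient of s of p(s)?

10

Expand det(sI - A) for the 3×3 matrix.
p(s) = s^3 - 5s^2 + 10s + 4.
(Check: constant term = det(-A) = (-1)^3 det A = 4; coefficient of s^2 = -tr A = -5.)
The coefficient of s is 10.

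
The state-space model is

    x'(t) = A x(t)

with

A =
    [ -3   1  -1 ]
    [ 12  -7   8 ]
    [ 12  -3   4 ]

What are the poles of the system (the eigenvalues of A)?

det(sI - A) = s^3 - (tr A)s^2 + (M11 + M22 + M33)s - det A, where Mii is the 2×2 principal minor of A obtained by deleting row i and column i.
tr A = (-3) + (-7) + 4 = -6; M11 = (-7)·4 - 8·(-3) = -28 - (-24) = -4; M22 = (-3)·4 - (-1)·12 = -12 - (-12) = 0; M33 = (-3)·(-7) - 1·12 = 21 - 12 = 9; sum of minors = 5.
det A = (-3)·((-7)·4 - 8·(-3)) - 1·(12·4 - 8·12) + (-1)·(12·(-3) - (-7)·12) = (-3)·(-4) - 1·(-48) + (-1)·48 = 12.
So p(s) = det(sI - A) = s^3 + 6s^2 + 5s - 12.
Rational-root test: any integer root divides -12. Testing small divisors, s = 1 works: p(1) = 1 + 6 + 5 + (-12) = 0, so (s - 1) is a factor.
Dividing, p(s) = (s - 1)(s^2 + 7s + 12).
Factor s^2 + 7s + 12: two numbers with sum -7 and product 12 are -3 and -4, so s^2 + 7s + 12 = (s + 3)(s + 4).
Hence p(s) = (s - 1) (s + 3) (s + 4), with roots -4, -3, 1.
At least one eigenvalue has non-negative real part, so the system is not asymptotically stable.

-4, -3, 1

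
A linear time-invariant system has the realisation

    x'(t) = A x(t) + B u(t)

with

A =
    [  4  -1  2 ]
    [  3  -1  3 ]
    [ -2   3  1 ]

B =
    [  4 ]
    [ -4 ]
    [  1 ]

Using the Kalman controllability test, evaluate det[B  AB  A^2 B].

AB = [[22], [19], [-19]]
A^2B = [[31], [-10], [-6]]
Controllability matrix C = [B  AB  A^2B] = [[4, 22, 31], [-4, 19, -10], [1, -19, -6]]
Expanding along the first row, det(C) = 4·(19·(-6) - (-10)·(-19)) - 22·((-4)·(-6) - (-10)·1) + 31·((-4)·(-19) - 19·1) = 4·(-304) - 22·34 + 31·57 = -197
Since det(C) ≠ 0, rank(C) = 3 and the system is completely controllable.

-197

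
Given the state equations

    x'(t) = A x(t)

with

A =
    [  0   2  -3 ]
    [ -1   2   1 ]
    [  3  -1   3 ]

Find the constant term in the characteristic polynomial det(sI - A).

-27

Expand det(sI - A) for the 3×3 matrix.
p(s) = s^3 - 5s^2 + 18s - 27.
(Check: constant term = det(-A) = (-1)^3 det A = -27; coefficient of s^2 = -tr A = -5.)
The constant term is -27.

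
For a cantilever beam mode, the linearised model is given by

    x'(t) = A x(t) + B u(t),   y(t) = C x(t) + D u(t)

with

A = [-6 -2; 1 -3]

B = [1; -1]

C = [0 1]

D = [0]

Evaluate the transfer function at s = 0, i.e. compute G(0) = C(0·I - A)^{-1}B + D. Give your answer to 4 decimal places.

G(0) = C(-A)^{-1}B + D = -C A^{-1} B + D.
det A = 20, so A^{-1} = (1/20)·adj(A) = [[-3/20, 1/10], [-1/20, -3/10]]
A^{-1} B = [-1/4, 1/4]^T
C A^{-1} B = 1/4
G(0) = D - C A^{-1} B = 0 - (1/4) = -1/4 ≈ -0.2500

-0.2500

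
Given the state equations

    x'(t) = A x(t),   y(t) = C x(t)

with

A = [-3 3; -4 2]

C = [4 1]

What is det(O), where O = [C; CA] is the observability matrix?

CA = [[-16, 14]]
Observability matrix O = [C; CA] = [[4, 1], [-16, 14]]
det(O) = 4·14 - 1·(-16) = 56 - (-16) = 72
Since det(O) ≠ 0, rank(O) = 2 and the system is completely observable.

72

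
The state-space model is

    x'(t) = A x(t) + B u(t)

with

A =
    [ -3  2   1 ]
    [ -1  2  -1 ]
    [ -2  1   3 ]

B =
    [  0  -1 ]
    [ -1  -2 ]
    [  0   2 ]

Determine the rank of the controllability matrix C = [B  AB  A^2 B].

3

AB = [[-2, 1], [-2, -5], [-1, 6]]
A^2B = [[1, -7], [-1, -17], [-1, 11]]
Controllability matrix C = [B  AB  A^2B] = [[0, -1, -2, 1, 1, -7], [-1, -2, -2, -5, -1, -17], [0, 2, -1, 6, -1, 11]]
Take the 3×3 submatrix of C formed by columns 1, 2, 3: [[0, -1, -2], [-1, -2, -2], [0, 2, -1]]. Its determinant is 0·((-2)·(-1) - (-2)·2) - (-1)·((-1)·(-1) - (-2)·0) + (-2)·((-1)·2 - (-2)·0) = 0·6 - (-1)·1 + (-2)·(-2) = 5 ≠ 0.
So rank(C) ≥ 3; since C has 3 rows, rank(C) = 3.
rank(C) = 3 = n, so the pair (A, B) is completely controllable.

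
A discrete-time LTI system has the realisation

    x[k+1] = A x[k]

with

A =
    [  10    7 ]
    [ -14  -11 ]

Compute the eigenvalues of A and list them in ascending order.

det(zI - A) = z^2 - (tr A)z + det A, with tr A = 10 + (-11) = -1 and det A = 10·(-11) - 7·(-14) = -110 - (-98) = -12.
So p(z) = det(zI - A) = z^2 + z - 12.
Factor z^2 + z - 12: two numbers with sum -1 and product -12 are 3 and -4, so z^2 + z - 12 = (z - 3)(z + 4).
Hence p(z) = (z - 3) (z + 4), with roots -4, 3.

-4, 3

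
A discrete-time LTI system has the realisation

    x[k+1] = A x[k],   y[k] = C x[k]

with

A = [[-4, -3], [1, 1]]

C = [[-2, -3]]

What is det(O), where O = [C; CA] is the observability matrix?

CA = [[5, 3]]
Observability matrix O = [C; CA] = [[-2, -3], [5, 3]]
det(O) = (-2)·3 - (-3)·5 = -6 - (-15) = 9
Since det(O) ≠ 0, rank(O) = 2 and the system is completely observable.

9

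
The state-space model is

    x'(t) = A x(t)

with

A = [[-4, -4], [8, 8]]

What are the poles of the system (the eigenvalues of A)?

det(sI - A) = s^2 - (tr A)s + det A, with tr A = (-4) + 8 = 4 and det A = (-4)·8 - (-4)·8 = -32 - (-32) = 0.
So p(s) = det(sI - A) = s^2 - 4s.
Factor s^2 - 4s: two numbers with sum 4 and product 0 are 4 and 0, so s^2 - 4s = s(s - 4).
Hence p(s) = s (s - 4), with roots 0, 4.
At least one eigenvalue has non-negative real part, so the system is not asymptotically stable.

0, 4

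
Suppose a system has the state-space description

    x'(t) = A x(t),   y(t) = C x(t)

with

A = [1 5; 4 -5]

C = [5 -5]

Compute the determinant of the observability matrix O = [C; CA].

CA = [[-15, 50]]
Observability matrix O = [C; CA] = [[5, -5], [-15, 50]]
det(O) = 5·50 - (-5)·(-15) = 250 - 75 = 175
Since det(O) ≠ 0, rank(O) = 2 and the system is completely observable.

175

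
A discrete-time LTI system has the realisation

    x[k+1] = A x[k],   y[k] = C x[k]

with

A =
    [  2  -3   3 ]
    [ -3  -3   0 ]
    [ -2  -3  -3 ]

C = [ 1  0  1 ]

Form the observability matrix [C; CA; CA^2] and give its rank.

CA = [[0, -6, 0]]
CA^2 = [[18, 18, 0]]
Observability matrix O = [C; CA; CA^2] = [[1, 0, 1], [0, -6, 0], [18, 18, 0]]
det(O) = 1·((-6)·0 - 0·18) - 0·(0·0 - 0·18) + 1·(0·18 - (-6)·18) = 1·0 - 0·0 + 1·108 = 108 ≠ 0, so rank(O) = 3.
rank(O) = 3 = n, so the pair (A, C) is completely observable.

3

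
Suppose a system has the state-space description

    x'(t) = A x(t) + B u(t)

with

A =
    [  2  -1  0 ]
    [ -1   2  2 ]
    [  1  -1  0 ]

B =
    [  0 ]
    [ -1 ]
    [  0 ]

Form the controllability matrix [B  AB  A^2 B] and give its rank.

3

AB = [[1], [-2], [1]]
A^2B = [[4], [-3], [3]]
Controllability matrix C = [B  AB  A^2B] = [[0, 1, 4], [-1, -2, -3], [0, 1, 3]]
det(C) = 0·((-2)·3 - (-3)·1) - 1·((-1)·3 - (-3)·0) + 4·((-1)·1 - (-2)·0) = 0·(-3) - 1·(-3) + 4·(-1) = -1 ≠ 0, so rank(C) = 3.
rank(C) = 3 = n, so the pair (A, B) is completely controllable.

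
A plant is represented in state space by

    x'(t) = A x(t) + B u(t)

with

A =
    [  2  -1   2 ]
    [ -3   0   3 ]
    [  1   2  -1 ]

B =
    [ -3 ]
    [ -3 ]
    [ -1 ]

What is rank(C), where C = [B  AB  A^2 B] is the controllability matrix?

AB = [[-5], [6], [-8]]
A^2B = [[-32], [-9], [15]]
Controllability matrix C = [B  AB  A^2B] = [[-3, -5, -32], [-3, 6, -9], [-1, -8, 15]]
det(C) = (-3)·(6·15 - (-9)·(-8)) - (-5)·((-3)·15 - (-9)·(-1)) + (-32)·((-3)·(-8) - 6·(-1)) = (-3)·18 - (-5)·(-54) + (-32)·30 = -1284 ≠ 0, so rank(C) = 3.
rank(C) = 3 = n, so the pair (A, B) is completely controllable.

3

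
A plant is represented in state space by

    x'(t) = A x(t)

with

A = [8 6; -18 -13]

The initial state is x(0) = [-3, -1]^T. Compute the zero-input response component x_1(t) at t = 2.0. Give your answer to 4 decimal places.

det(sI - A) = s^2 - (tr A)s + det A, with tr A = 8 + (-13) = -5 and det A = 8·(-13) - 6·(-18) = -104 - (-108) = 4.
So p(s) = det(sI - A) = s^2 + 5s + 4.
Factor s^2 + 5s + 4: two numbers with sum -5 and product 4 are -1 and -4, so s^2 + 5s + 4 = (s + 1)(s + 4).
Hence p(s) = (s + 1) (s + 4), with roots -4, -1.
The eigenvalues -4, -1 are distinct and real, so A is diagonalisable and x(t) = e^{At} x(0) = V diag(e^{λ_i t}) V^{-1} x(0), where the columns of V are the eigenvectors.
λ = -4: A - (-4)I = [[12, 6], [-18, -9]]. Row 1 gives 12·v1 + 6·v2 = 0, so take v_1 = [1, -2]^T.
λ = -1: A - (-1)I = [[9, 6], [-18, -12]]. Row 1 gives 9·v1 + 6·v2 = 0, so take v_2 = [2, -3]^T.
V = [v_1 v_2] = [[1, 2], [-2, -3]] has det V = 1, so V^{-1} = adj(V)/det V = [[-3, -2], [2, 1]].
Modal coordinates z(0) = V^{-1} x(0): (-3)·(-3) + (-2)·(-1) = 11; 2·(-3) + 1·(-1) = -7; so z(0) = [11, -7]^T.
x_1(t) = Σ_i (v_i)_1 · z_i(0) · e^{λ_i t} (row 1 of V times the modal terms).
x_1(2.0) = 1·11·e^{-4·2.0} + 2·(-7)·e^{-1·2.0} = 11·0.000335 + (-14)·0.135335 = -1.8910.

-1.8910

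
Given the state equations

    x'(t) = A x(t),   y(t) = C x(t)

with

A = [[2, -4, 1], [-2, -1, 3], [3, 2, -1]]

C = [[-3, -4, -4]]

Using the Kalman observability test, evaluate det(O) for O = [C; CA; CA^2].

CA = [[-10, 8, -11]]
CA^2 = [[-69, 10, 25]]
Observability matrix O = [C; CA; CA^2] = [[-3, -4, -4], [-10, 8, -11], [-69, 10, 25]]
Expanding along the first row, det(O) = (-3)·(8·25 - (-11)·10) - (-4)·((-10)·25 - (-11)·(-69)) + (-4)·((-10)·10 - 8·(-69)) = (-3)·310 - (-4)·(-1009) + (-4)·452 = -6774
Since det(O) ≠ 0, rank(O) = 3 and the system is completely observable.

-6774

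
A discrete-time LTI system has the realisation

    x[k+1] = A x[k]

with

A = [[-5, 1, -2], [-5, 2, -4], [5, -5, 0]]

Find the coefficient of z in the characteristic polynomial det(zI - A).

Expand det(zI - A) for the 3×3 matrix.
p(z) = z^3 + 3z^2 - 15z - 50.
(Check: constant term = det(-A) = (-1)^3 det A = -50; coefficient of z^2 = -tr A = 3.)
The coefficient of z is -15.

-15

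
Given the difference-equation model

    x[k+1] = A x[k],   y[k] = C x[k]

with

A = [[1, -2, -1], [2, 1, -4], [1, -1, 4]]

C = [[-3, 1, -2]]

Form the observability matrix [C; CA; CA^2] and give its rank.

CA = [[-3, 9, -9]]
CA^2 = [[6, 24, -69]]
Observability matrix O = [C; CA; CA^2] = [[-3, 1, -2], [-3, 9, -9], [6, 24, -69]]
det(O) = (-3)·(9·(-69) - (-9)·24) - 1·((-3)·(-69) - (-9)·6) + (-2)·((-3)·24 - 9·6) = (-3)·(-405) - 1·261 + (-2)·(-126) = 1206 ≠ 0, so rank(O) = 3.
rank(O) = 3 = n, so the pair (A, C) is completely observable.

3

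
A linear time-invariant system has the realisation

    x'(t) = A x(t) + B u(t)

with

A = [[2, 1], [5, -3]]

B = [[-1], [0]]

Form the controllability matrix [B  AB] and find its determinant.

5

AB = [[-2], [-5]]
Controllability matrix C = [B  AB] = [[-1, -2], [0, -5]]
det(C) = (-1)·(-5) - (-2)·0 = 5 - 0 = 5
Since det(C) ≠ 0, rank(C) = 2 and the system is completely controllable.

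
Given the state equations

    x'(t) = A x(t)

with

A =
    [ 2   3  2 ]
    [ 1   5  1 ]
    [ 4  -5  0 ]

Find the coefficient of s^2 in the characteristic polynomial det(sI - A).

Expand det(sI - A) for the 3×3 matrix.
p(s) = s^3 - 7s^2 + 4s + 28.
(Check: constant term = det(-A) = (-1)^3 det A = 28; coefficient of s^2 = -tr A = -7.)
The coefficient of s^2 is -7.

-7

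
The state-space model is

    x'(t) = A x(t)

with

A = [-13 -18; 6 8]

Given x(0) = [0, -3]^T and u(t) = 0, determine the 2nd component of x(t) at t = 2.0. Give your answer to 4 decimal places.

-1.6210

det(sI - A) = s^2 - (tr A)s + det A, with tr A = (-13) + 8 = -5 and det A = (-13)·8 - (-18)·6 = -104 - (-108) = 4.
So p(s) = det(sI - A) = s^2 + 5s + 4.
Factor s^2 + 5s + 4: two numbers with sum -5 and product 4 are -1 and -4, so s^2 + 5s + 4 = (s + 1)(s + 4).
Hence p(s) = (s + 1) (s + 4), with roots -4, -1.
The eigenvalues -4, -1 are distinct and real, so A is diagonalisable and x(t) = e^{At} x(0) = V diag(e^{λ_i t}) V^{-1} x(0), where the columns of V are the eigenvectors.
λ = -4: A - (-4)I = [[-9, -18], [6, 12]]. Row 1 gives (-9)·v1 + (-18)·v2 = 0, so take v_1 = [-2, 1]^T.
λ = -1: A - (-1)I = [[-12, -18], [6, 9]]. Row 1 gives (-12)·v1 + (-18)·v2 = 0, so take v_2 = [-3, 2]^T.
V = [v_1 v_2] = [[-2, -3], [1, 2]] has det V = -1, so V^{-1} = adj(V)/det V = [[-2, -3], [1, 2]].
Modal coordinates z(0) = V^{-1} x(0): (-2)·0 + (-3)·(-3) = 9; 1·0 + 2·(-3) = -6; so z(0) = [9, -6]^T.
x_2(t) = Σ_i (v_i)_2 · z_i(0) · e^{λ_i t} (row 2 of V times the modal terms).
x_2(2.0) = 1·9·e^{-4·2.0} + 2·(-6)·e^{-1·2.0} = 9·0.000335 + (-12)·0.135335 = -1.6210.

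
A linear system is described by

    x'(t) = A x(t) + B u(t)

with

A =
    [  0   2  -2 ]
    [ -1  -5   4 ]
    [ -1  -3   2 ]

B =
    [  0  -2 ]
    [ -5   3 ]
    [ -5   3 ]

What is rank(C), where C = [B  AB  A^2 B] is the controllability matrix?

AB = [[0, 0], [5, -1], [5, -1]]
A^2B = [[0, 0], [-5, 1], [-5, 1]]
Controllability matrix C = [B  AB  A^2B] = [[0, -2, 0, 0, 0, 0], [-5, 3, 5, -1, -5, 1], [-5, 3, 5, -1, -5, 1]]
The rows r1, r2, r3 of C are linearly dependent: -r2 + r3 = 0 (check each entry), so rank(C) ≤ 2.
The 2×2 minor from rows 1, 2, columns 1, 2 is 0·3 - (-2)·(-5) = 0 - 10 = -10 ≠ 0, so rank(C) = 2.
rank(C) = 2 < n = 3, so the pair (A, B) is not completely controllable.

2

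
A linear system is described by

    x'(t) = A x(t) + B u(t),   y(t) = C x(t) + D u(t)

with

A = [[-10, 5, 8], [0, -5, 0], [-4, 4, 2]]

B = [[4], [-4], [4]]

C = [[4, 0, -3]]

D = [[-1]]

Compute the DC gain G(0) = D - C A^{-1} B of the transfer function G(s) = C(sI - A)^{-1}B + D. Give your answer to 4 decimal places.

G(0) = C(-A)^{-1}B + D = -C A^{-1} B + D.
det A = -60, so A^{-1} = (1/-60)·adj(A) = [[1/6, -11/30, -2/3], [0, -1/5, 0], [1/3, -1/3, -5/6]]
A^{-1} B = [-8/15, 4/5, -2/3]^T
C A^{-1} B = -2/15
G(0) = D - C A^{-1} B = -1 - (-2/15) = -13/15 ≈ -0.8667

-0.8667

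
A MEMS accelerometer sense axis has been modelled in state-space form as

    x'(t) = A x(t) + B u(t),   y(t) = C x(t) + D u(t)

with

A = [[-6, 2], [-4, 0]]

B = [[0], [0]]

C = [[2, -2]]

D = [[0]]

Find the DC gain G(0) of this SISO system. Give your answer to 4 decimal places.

0.0000

G(0) = C(-A)^{-1}B + D = -C A^{-1} B + D.
det A = 8, so A^{-1} = (1/8)·adj(A) = [[0, -1/4], [1/2, -3/4]]
A^{-1} B = [0, 0]^T
C A^{-1} B = 0
G(0) = D - C A^{-1} B = 0 - (0) = 0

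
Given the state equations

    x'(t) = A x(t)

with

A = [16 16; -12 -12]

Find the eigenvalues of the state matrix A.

0, 4

det(sI - A) = s^2 - (tr A)s + det A, with tr A = 16 + (-12) = 4 and det A = 16·(-12) - 16·(-12) = -192 - (-192) = 0.
So p(s) = det(sI - A) = s^2 - 4s.
Factor s^2 - 4s: two numbers with sum 4 and product 0 are 4 and 0, so s^2 - 4s = s(s - 4).
Hence p(s) = s (s - 4), with roots 0, 4.
At least one eigenvalue has non-negative real part, so the system is not asymptotically stable.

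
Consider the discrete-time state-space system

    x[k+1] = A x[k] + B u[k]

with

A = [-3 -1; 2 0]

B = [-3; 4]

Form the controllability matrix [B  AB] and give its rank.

AB = [[5], [-6]]
Controllability matrix C = [B  AB] = [[-3, 5], [4, -6]]
det(C) = (-3)·(-6) - 5·4 = 18 - 20 = -2 ≠ 0, so rank(C) = 2.
rank(C) = 2 = n, so the pair (A, B) is completely controllable.

2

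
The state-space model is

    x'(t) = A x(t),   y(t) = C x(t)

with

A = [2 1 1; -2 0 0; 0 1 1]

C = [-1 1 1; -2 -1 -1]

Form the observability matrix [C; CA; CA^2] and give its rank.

CA = [[-4, 0, 0], [-2, -3, -3]]
CA^2 = [[-8, -4, -4], [2, -5, -5]]
Observability matrix O = [C; CA; CA^2] = [[-1, 1, 1], [-2, -1, -1], [-4, 0, 0], [-2, -3, -3], [-8, -4, -4], [2, -5, -5]]
The columns c1, c2, c3 of O are linearly dependent: -c2 + c3 = 0 (check each entry), so rank(O) ≤ 2.
The 2×2 minor from rows 1, 2, columns 1, 2 is (-1)·(-1) - 1·(-2) = 1 - (-2) = 3 ≠ 0, so rank(O) = 2.
rank(O) = 2 < n = 3, so the pair (A, C) is not completely observable.

2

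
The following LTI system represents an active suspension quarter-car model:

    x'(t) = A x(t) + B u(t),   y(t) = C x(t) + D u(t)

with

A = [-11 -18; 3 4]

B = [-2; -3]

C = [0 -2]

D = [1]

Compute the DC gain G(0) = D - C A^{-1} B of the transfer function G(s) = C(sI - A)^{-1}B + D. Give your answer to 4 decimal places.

8.8000

G(0) = C(-A)^{-1}B + D = -C A^{-1} B + D.
det A = 10, so A^{-1} = (1/10)·adj(A) = [[2/5, 9/5], [-3/10, -11/10]]
A^{-1} B = [-31/5, 39/10]^T
C A^{-1} B = -39/5
G(0) = D - C A^{-1} B = 1 - (-39/5) = 44/5 ≈ 8.8000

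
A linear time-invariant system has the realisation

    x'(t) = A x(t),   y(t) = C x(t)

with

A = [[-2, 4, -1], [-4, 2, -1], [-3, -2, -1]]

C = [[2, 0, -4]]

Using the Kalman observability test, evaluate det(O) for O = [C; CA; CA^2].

CA = [[8, 16, 2]]
CA^2 = [[-86, 60, -26]]
Observability matrix O = [C; CA; CA^2] = [[2, 0, -4], [8, 16, 2], [-86, 60, -26]]
Expanding along the first row, det(O) = 2·(16·(-26) - 2·60) - 0·(8·(-26) - 2·(-86)) + (-4)·(8·60 - 16·(-86)) = 2·(-536) - 0·(-36) + (-4)·1856 = -8496
Since det(O) ≠ 0, rank(O) = 3 and the system is completely observable.

-8496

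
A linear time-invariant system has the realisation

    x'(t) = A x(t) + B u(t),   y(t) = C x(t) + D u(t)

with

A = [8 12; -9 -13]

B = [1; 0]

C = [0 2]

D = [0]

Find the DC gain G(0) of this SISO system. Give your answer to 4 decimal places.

-4.5000

G(0) = C(-A)^{-1}B + D = -C A^{-1} B + D.
det A = 4, so A^{-1} = (1/4)·adj(A) = [[-13/4, -3], [9/4, 2]]
A^{-1} B = [-13/4, 9/4]^T
C A^{-1} B = 9/2
G(0) = D - C A^{-1} B = 0 - (9/2) = -9/2 ≈ -4.5000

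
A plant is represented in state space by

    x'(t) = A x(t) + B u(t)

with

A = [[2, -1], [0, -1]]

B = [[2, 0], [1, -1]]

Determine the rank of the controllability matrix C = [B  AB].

AB = [[3, 1], [-1, 1]]
Controllability matrix C = [B  AB] = [[2, 0, 3, 1], [1, -1, -1, 1]]
Take the 2×2 submatrix of C formed by columns 1, 2: [[2, 0], [1, -1]]. Its determinant is 2·(-1) - 0·1 = -2 - 0 = -2 ≠ 0.
So rank(C) ≥ 2; since C has 2 rows, rank(C) = 2.
rank(C) = 2 = n, so the pair (A, B) is completely controllable.

2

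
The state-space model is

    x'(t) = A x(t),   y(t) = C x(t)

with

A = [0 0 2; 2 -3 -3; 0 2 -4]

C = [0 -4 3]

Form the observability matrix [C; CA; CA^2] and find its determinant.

1592

CA = [[-8, 18, 0]]
CA^2 = [[36, -54, -70]]
Observability matrix O = [C; CA; CA^2] = [[0, -4, 3], [-8, 18, 0], [36, -54, -70]]
Expanding along the first row, det(O) = 0·(18·(-70) - 0·(-54)) - (-4)·((-8)·(-70) - 0·36) + 3·((-8)·(-54) - 18·36) = 0·(-1260) - (-4)·560 + 3·(-216) = 1592
Since det(O) ≠ 0, rank(O) = 3 and the system is completely observable.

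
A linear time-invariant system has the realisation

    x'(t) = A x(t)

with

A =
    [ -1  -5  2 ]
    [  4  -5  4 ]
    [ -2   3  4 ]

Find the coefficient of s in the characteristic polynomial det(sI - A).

-7

Expand det(sI - A) for the 3×3 matrix.
p(s) = s^3 + 2s^2 - 7s - 156.
(Check: constant term = det(-A) = (-1)^3 det A = -156; coefficient of s^2 = -tr A = 2.)
The coefficient of s is -7.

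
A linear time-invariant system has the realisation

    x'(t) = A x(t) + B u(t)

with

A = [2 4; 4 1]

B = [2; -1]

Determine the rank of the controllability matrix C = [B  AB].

AB = [[0], [7]]
Controllability matrix C = [B  AB] = [[2, 0], [-1, 7]]
det(C) = 2·7 - 0·(-1) = 14 - 0 = 14 ≠ 0, so rank(C) = 2.
rank(C) = 2 = n, so the pair (A, B) is completely controllable.

2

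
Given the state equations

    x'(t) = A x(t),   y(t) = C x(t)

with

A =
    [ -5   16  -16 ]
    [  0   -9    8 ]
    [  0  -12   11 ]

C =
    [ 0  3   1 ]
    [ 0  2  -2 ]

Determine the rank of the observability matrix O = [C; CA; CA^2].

CA = [[0, -39, 35], [0, 6, -6]]
CA^2 = [[0, -69, 73], [0, 18, -18]]
Observability matrix O = [C; CA; CA^2] = [[0, 3, 1], [0, 2, -2], [0, -39, 35], [0, 6, -6], [0, -69, 73], [0, 18, -18]]
Column 1 of O is identically zero, so rank(O) ≤ 2.
The 2×2 minor from rows 1, 2, columns 2, 3 is 3·(-2) - 1·2 = -6 - 2 = -8 ≠ 0, so rank(O) = 2.
rank(O) = 2 < n = 3, so the pair (A, C) is not completely observable.

2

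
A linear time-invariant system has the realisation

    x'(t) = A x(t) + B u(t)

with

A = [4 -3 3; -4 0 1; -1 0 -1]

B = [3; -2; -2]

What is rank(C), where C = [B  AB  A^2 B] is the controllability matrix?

AB = [[12], [-14], [-1]]
A^2B = [[87], [-49], [-11]]
Controllability matrix C = [B  AB  A^2B] = [[3, 12, 87], [-2, -14, -49], [-2, -1, -11]]
det(C) = 3·((-14)·(-11) - (-49)·(-1)) - 12·((-2)·(-11) - (-49)·(-2)) + 87·((-2)·(-1) - (-14)·(-2)) = 3·105 - 12·(-76) + 87·(-26) = -1035 ≠ 0, so rank(C) = 3.
rank(C) = 3 = n, so the pair (A, B) is completely controllable.

3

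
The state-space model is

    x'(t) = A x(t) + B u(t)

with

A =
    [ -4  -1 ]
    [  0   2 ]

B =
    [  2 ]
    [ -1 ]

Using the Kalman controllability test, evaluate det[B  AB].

AB = [[-7], [-2]]
Controllability matrix C = [B  AB] = [[2, -7], [-1, -2]]
det(C) = 2·(-2) - (-7)·(-1) = -4 - 7 = -11
Since det(C) ≠ 0, rank(C) = 2 and the system is completely controllable.

-11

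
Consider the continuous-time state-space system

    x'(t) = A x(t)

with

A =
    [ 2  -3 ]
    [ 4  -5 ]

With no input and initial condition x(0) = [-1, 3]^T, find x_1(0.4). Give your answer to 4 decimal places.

-3.3222

det(sI - A) = s^2 - (tr A)s + det A, with tr A = 2 + (-5) = -3 and det A = 2·(-5) - (-3)·4 = -10 - (-12) = 2.
So p(s) = det(sI - A) = s^2 + 3s + 2.
Factor s^2 + 3s + 2: two numbers with sum -3 and product 2 are -1 and -2, so s^2 + 3s + 2 = (s + 1)(s + 2).
Hence p(s) = (s + 1) (s + 2), with roots -2, -1.
The eigenvalues -2, -1 are distinct and real, so A is diagonalisable and x(t) = e^{At} x(0) = V diag(e^{λ_i t}) V^{-1} x(0), where the columns of V are the eigenvectors.
λ = -2: A - (-2)I = [[4, -3], [4, -3]]. Row 1 gives 4·v1 + (-3)·v2 = 0, so take v_1 = [3, 4]^T.
λ = -1: A - (-1)I = [[3, -3], [4, -4]]. Row 1 gives 3·v1 + (-3)·v2 = 0, so take v_2 = [-1, -1]^T.
V = [v_1 v_2] = [[3, -1], [4, -1]] has det V = 1, so V^{-1} = adj(V)/det V = [[-1, 1], [-4, 3]].
Modal coordinates z(0) = V^{-1} x(0): (-1)·(-1) + 1·3 = 4; (-4)·(-1) + 3·3 = 13; so z(0) = [4, 13]^T.
x_1(t) = Σ_i (v_i)_1 · z_i(0) · e^{λ_i t} (row 1 of V times the modal terms).
x_1(0.4) = 3·4·e^{-2·0.4} + (-1)·13·e^{-1·0.4} = 12·0.449329 + (-13)·0.670320 = -3.3222.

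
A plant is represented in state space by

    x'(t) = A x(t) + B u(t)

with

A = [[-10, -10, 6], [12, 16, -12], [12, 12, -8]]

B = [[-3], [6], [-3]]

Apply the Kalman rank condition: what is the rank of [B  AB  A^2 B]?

2

AB = [[-48], [96], [60]]
A^2B = [[-120], [240], [96]]
Controllability matrix C = [B  AB  A^2B] = [[-3, -48, -120], [6, 96, 240], [-3, 60, 96]]
The rows r1, r2, r3 of C are linearly dependent: 2·r1 + r2 = 0 (check each entry), so rank(C) ≤ 2.
The 2×2 minor from rows 1, 3, columns 1, 2 is (-3)·60 - (-48)·(-3) = -180 - 144 = -324 ≠ 0, so rank(C) = 2.
rank(C) = 2 < n = 3, so the pair (A, B) is not completely controllable.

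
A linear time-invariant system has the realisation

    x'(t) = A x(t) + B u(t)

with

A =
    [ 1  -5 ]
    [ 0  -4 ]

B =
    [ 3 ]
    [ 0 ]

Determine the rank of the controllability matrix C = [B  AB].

1

AB = [[3], [0]]
Controllability matrix C = [B  AB] = [[3, 3], [0, 0]]
Every column of C is a scalar multiple of column 1 = [3, 0] (multipliers 1, 1), so the columns span a one-dimensional space.
C ≠ 0, hence rank(C) = 1.
rank(C) = 1 < n = 2, so the pair (A, B) is not completely controllable.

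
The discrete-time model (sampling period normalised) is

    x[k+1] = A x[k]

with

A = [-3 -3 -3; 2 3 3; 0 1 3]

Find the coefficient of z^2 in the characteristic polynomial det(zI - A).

-3

Expand det(zI - A) for the 3×3 matrix.
p(z) = z^3 - 3z^2 - 6z + 6.
(Check: constant term = det(-A) = (-1)^3 det A = 6; coefficient of z^2 = -tr A = -3.)
The coefficient of z^2 is -3.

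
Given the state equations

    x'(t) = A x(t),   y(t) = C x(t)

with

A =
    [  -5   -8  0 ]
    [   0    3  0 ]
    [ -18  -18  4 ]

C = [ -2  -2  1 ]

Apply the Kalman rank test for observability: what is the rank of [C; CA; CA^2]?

1

CA = [[-8, -8, 4]]
CA^2 = [[-32, -32, 16]]
Observability matrix O = [C; CA; CA^2] = [[-2, -2, 1], [-8, -8, 4], [-32, -32, 16]]
Every row of O is a scalar multiple of row 1 = [-2, -2, 1] (multipliers 1, 4, 16), so the rows span a one-dimensional space.
O ≠ 0, hence rank(O) = 1.
rank(O) = 1 < n = 3, so the pair (A, C) is not completely observable.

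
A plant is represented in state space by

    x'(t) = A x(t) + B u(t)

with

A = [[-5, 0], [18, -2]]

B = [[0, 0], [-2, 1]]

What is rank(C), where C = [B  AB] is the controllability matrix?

1

AB = [[0, 0], [4, -2]]
Controllability matrix C = [B  AB] = [[0, 0, 0, 0], [-2, 1, 4, -2]]
Every column of C is a scalar multiple of column 1 = [0, -2] (multipliers 1, -1/2, -2, 1), so the columns span a one-dimensional space.
C ≠ 0, hence rank(C) = 1.
rank(C) = 1 < n = 2, so the pair (A, B) is not completely controllable.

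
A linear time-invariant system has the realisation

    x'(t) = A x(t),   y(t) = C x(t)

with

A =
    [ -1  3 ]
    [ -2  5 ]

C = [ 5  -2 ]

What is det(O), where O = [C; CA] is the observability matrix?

CA = [[-1, 5]]
Observability matrix O = [C; CA] = [[5, -2], [-1, 5]]
det(O) = 5·5 - (-2)·(-1) = 25 - 2 = 23
Since det(O) ≠ 0, rank(O) = 2 and the system is completely observable.

23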